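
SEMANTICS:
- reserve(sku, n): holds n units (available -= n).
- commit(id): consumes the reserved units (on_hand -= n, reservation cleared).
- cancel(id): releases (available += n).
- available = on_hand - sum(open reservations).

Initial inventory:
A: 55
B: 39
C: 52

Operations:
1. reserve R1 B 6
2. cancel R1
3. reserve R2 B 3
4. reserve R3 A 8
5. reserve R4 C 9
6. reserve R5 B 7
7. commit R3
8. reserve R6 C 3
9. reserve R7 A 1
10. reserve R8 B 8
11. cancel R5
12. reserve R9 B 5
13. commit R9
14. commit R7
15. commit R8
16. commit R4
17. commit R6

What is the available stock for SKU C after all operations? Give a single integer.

Step 1: reserve R1 B 6 -> on_hand[A=55 B=39 C=52] avail[A=55 B=33 C=52] open={R1}
Step 2: cancel R1 -> on_hand[A=55 B=39 C=52] avail[A=55 B=39 C=52] open={}
Step 3: reserve R2 B 3 -> on_hand[A=55 B=39 C=52] avail[A=55 B=36 C=52] open={R2}
Step 4: reserve R3 A 8 -> on_hand[A=55 B=39 C=52] avail[A=47 B=36 C=52] open={R2,R3}
Step 5: reserve R4 C 9 -> on_hand[A=55 B=39 C=52] avail[A=47 B=36 C=43] open={R2,R3,R4}
Step 6: reserve R5 B 7 -> on_hand[A=55 B=39 C=52] avail[A=47 B=29 C=43] open={R2,R3,R4,R5}
Step 7: commit R3 -> on_hand[A=47 B=39 C=52] avail[A=47 B=29 C=43] open={R2,R4,R5}
Step 8: reserve R6 C 3 -> on_hand[A=47 B=39 C=52] avail[A=47 B=29 C=40] open={R2,R4,R5,R6}
Step 9: reserve R7 A 1 -> on_hand[A=47 B=39 C=52] avail[A=46 B=29 C=40] open={R2,R4,R5,R6,R7}
Step 10: reserve R8 B 8 -> on_hand[A=47 B=39 C=52] avail[A=46 B=21 C=40] open={R2,R4,R5,R6,R7,R8}
Step 11: cancel R5 -> on_hand[A=47 B=39 C=52] avail[A=46 B=28 C=40] open={R2,R4,R6,R7,R8}
Step 12: reserve R9 B 5 -> on_hand[A=47 B=39 C=52] avail[A=46 B=23 C=40] open={R2,R4,R6,R7,R8,R9}
Step 13: commit R9 -> on_hand[A=47 B=34 C=52] avail[A=46 B=23 C=40] open={R2,R4,R6,R7,R8}
Step 14: commit R7 -> on_hand[A=46 B=34 C=52] avail[A=46 B=23 C=40] open={R2,R4,R6,R8}
Step 15: commit R8 -> on_hand[A=46 B=26 C=52] avail[A=46 B=23 C=40] open={R2,R4,R6}
Step 16: commit R4 -> on_hand[A=46 B=26 C=43] avail[A=46 B=23 C=40] open={R2,R6}
Step 17: commit R6 -> on_hand[A=46 B=26 C=40] avail[A=46 B=23 C=40] open={R2}
Final available[C] = 40

Answer: 40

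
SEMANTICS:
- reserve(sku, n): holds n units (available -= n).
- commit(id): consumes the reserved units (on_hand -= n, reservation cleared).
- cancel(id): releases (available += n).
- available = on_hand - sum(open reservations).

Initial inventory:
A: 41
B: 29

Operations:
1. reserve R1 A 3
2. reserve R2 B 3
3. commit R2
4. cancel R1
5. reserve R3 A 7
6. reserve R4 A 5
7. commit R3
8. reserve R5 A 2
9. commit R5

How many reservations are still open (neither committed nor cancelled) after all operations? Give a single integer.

Answer: 1

Derivation:
Step 1: reserve R1 A 3 -> on_hand[A=41 B=29] avail[A=38 B=29] open={R1}
Step 2: reserve R2 B 3 -> on_hand[A=41 B=29] avail[A=38 B=26] open={R1,R2}
Step 3: commit R2 -> on_hand[A=41 B=26] avail[A=38 B=26] open={R1}
Step 4: cancel R1 -> on_hand[A=41 B=26] avail[A=41 B=26] open={}
Step 5: reserve R3 A 7 -> on_hand[A=41 B=26] avail[A=34 B=26] open={R3}
Step 6: reserve R4 A 5 -> on_hand[A=41 B=26] avail[A=29 B=26] open={R3,R4}
Step 7: commit R3 -> on_hand[A=34 B=26] avail[A=29 B=26] open={R4}
Step 8: reserve R5 A 2 -> on_hand[A=34 B=26] avail[A=27 B=26] open={R4,R5}
Step 9: commit R5 -> on_hand[A=32 B=26] avail[A=27 B=26] open={R4}
Open reservations: ['R4'] -> 1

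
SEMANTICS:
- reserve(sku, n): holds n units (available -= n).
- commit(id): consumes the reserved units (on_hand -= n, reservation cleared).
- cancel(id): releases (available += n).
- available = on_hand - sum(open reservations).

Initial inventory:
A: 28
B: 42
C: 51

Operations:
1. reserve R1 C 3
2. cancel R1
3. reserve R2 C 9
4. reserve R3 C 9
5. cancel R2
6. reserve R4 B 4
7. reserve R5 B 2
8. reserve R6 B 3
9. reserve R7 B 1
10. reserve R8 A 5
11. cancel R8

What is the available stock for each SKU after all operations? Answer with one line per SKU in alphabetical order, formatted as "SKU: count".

Answer: A: 28
B: 32
C: 42

Derivation:
Step 1: reserve R1 C 3 -> on_hand[A=28 B=42 C=51] avail[A=28 B=42 C=48] open={R1}
Step 2: cancel R1 -> on_hand[A=28 B=42 C=51] avail[A=28 B=42 C=51] open={}
Step 3: reserve R2 C 9 -> on_hand[A=28 B=42 C=51] avail[A=28 B=42 C=42] open={R2}
Step 4: reserve R3 C 9 -> on_hand[A=28 B=42 C=51] avail[A=28 B=42 C=33] open={R2,R3}
Step 5: cancel R2 -> on_hand[A=28 B=42 C=51] avail[A=28 B=42 C=42] open={R3}
Step 6: reserve R4 B 4 -> on_hand[A=28 B=42 C=51] avail[A=28 B=38 C=42] open={R3,R4}
Step 7: reserve R5 B 2 -> on_hand[A=28 B=42 C=51] avail[A=28 B=36 C=42] open={R3,R4,R5}
Step 8: reserve R6 B 3 -> on_hand[A=28 B=42 C=51] avail[A=28 B=33 C=42] open={R3,R4,R5,R6}
Step 9: reserve R7 B 1 -> on_hand[A=28 B=42 C=51] avail[A=28 B=32 C=42] open={R3,R4,R5,R6,R7}
Step 10: reserve R8 A 5 -> on_hand[A=28 B=42 C=51] avail[A=23 B=32 C=42] open={R3,R4,R5,R6,R7,R8}
Step 11: cancel R8 -> on_hand[A=28 B=42 C=51] avail[A=28 B=32 C=42] open={R3,R4,R5,R6,R7}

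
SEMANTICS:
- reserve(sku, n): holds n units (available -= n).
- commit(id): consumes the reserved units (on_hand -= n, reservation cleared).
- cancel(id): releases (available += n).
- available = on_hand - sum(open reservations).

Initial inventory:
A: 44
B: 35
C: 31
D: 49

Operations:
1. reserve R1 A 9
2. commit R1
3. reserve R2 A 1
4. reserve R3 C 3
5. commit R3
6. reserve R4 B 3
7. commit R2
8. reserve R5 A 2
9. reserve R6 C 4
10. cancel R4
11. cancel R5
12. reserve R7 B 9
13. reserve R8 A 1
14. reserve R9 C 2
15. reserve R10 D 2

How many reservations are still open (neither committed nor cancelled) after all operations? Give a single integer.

Answer: 5

Derivation:
Step 1: reserve R1 A 9 -> on_hand[A=44 B=35 C=31 D=49] avail[A=35 B=35 C=31 D=49] open={R1}
Step 2: commit R1 -> on_hand[A=35 B=35 C=31 D=49] avail[A=35 B=35 C=31 D=49] open={}
Step 3: reserve R2 A 1 -> on_hand[A=35 B=35 C=31 D=49] avail[A=34 B=35 C=31 D=49] open={R2}
Step 4: reserve R3 C 3 -> on_hand[A=35 B=35 C=31 D=49] avail[A=34 B=35 C=28 D=49] open={R2,R3}
Step 5: commit R3 -> on_hand[A=35 B=35 C=28 D=49] avail[A=34 B=35 C=28 D=49] open={R2}
Step 6: reserve R4 B 3 -> on_hand[A=35 B=35 C=28 D=49] avail[A=34 B=32 C=28 D=49] open={R2,R4}
Step 7: commit R2 -> on_hand[A=34 B=35 C=28 D=49] avail[A=34 B=32 C=28 D=49] open={R4}
Step 8: reserve R5 A 2 -> on_hand[A=34 B=35 C=28 D=49] avail[A=32 B=32 C=28 D=49] open={R4,R5}
Step 9: reserve R6 C 4 -> on_hand[A=34 B=35 C=28 D=49] avail[A=32 B=32 C=24 D=49] open={R4,R5,R6}
Step 10: cancel R4 -> on_hand[A=34 B=35 C=28 D=49] avail[A=32 B=35 C=24 D=49] open={R5,R6}
Step 11: cancel R5 -> on_hand[A=34 B=35 C=28 D=49] avail[A=34 B=35 C=24 D=49] open={R6}
Step 12: reserve R7 B 9 -> on_hand[A=34 B=35 C=28 D=49] avail[A=34 B=26 C=24 D=49] open={R6,R7}
Step 13: reserve R8 A 1 -> on_hand[A=34 B=35 C=28 D=49] avail[A=33 B=26 C=24 D=49] open={R6,R7,R8}
Step 14: reserve R9 C 2 -> on_hand[A=34 B=35 C=28 D=49] avail[A=33 B=26 C=22 D=49] open={R6,R7,R8,R9}
Step 15: reserve R10 D 2 -> on_hand[A=34 B=35 C=28 D=49] avail[A=33 B=26 C=22 D=47] open={R10,R6,R7,R8,R9}
Open reservations: ['R10', 'R6', 'R7', 'R8', 'R9'] -> 5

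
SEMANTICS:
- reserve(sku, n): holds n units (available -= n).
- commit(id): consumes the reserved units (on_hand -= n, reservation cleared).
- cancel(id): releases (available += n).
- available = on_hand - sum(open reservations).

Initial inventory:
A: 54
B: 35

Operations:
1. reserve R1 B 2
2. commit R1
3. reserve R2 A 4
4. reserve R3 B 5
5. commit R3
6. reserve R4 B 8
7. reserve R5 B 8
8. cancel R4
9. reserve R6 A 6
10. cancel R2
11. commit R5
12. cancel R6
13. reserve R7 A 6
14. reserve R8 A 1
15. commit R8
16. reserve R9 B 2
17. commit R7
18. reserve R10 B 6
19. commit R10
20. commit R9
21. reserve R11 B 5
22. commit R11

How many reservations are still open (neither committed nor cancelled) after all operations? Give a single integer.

Answer: 0

Derivation:
Step 1: reserve R1 B 2 -> on_hand[A=54 B=35] avail[A=54 B=33] open={R1}
Step 2: commit R1 -> on_hand[A=54 B=33] avail[A=54 B=33] open={}
Step 3: reserve R2 A 4 -> on_hand[A=54 B=33] avail[A=50 B=33] open={R2}
Step 4: reserve R3 B 5 -> on_hand[A=54 B=33] avail[A=50 B=28] open={R2,R3}
Step 5: commit R3 -> on_hand[A=54 B=28] avail[A=50 B=28] open={R2}
Step 6: reserve R4 B 8 -> on_hand[A=54 B=28] avail[A=50 B=20] open={R2,R4}
Step 7: reserve R5 B 8 -> on_hand[A=54 B=28] avail[A=50 B=12] open={R2,R4,R5}
Step 8: cancel R4 -> on_hand[A=54 B=28] avail[A=50 B=20] open={R2,R5}
Step 9: reserve R6 A 6 -> on_hand[A=54 B=28] avail[A=44 B=20] open={R2,R5,R6}
Step 10: cancel R2 -> on_hand[A=54 B=28] avail[A=48 B=20] open={R5,R6}
Step 11: commit R5 -> on_hand[A=54 B=20] avail[A=48 B=20] open={R6}
Step 12: cancel R6 -> on_hand[A=54 B=20] avail[A=54 B=20] open={}
Step 13: reserve R7 A 6 -> on_hand[A=54 B=20] avail[A=48 B=20] open={R7}
Step 14: reserve R8 A 1 -> on_hand[A=54 B=20] avail[A=47 B=20] open={R7,R8}
Step 15: commit R8 -> on_hand[A=53 B=20] avail[A=47 B=20] open={R7}
Step 16: reserve R9 B 2 -> on_hand[A=53 B=20] avail[A=47 B=18] open={R7,R9}
Step 17: commit R7 -> on_hand[A=47 B=20] avail[A=47 B=18] open={R9}
Step 18: reserve R10 B 6 -> on_hand[A=47 B=20] avail[A=47 B=12] open={R10,R9}
Step 19: commit R10 -> on_hand[A=47 B=14] avail[A=47 B=12] open={R9}
Step 20: commit R9 -> on_hand[A=47 B=12] avail[A=47 B=12] open={}
Step 21: reserve R11 B 5 -> on_hand[A=47 B=12] avail[A=47 B=7] open={R11}
Step 22: commit R11 -> on_hand[A=47 B=7] avail[A=47 B=7] open={}
Open reservations: [] -> 0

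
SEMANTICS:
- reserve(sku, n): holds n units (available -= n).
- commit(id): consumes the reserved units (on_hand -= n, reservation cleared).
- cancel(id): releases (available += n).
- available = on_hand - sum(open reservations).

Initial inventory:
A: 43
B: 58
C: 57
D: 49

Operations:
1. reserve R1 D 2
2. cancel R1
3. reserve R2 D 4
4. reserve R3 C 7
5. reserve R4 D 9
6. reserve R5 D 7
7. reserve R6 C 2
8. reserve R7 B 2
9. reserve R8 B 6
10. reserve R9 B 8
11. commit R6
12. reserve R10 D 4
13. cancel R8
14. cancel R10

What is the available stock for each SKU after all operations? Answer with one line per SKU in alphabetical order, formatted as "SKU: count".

Answer: A: 43
B: 48
C: 48
D: 29

Derivation:
Step 1: reserve R1 D 2 -> on_hand[A=43 B=58 C=57 D=49] avail[A=43 B=58 C=57 D=47] open={R1}
Step 2: cancel R1 -> on_hand[A=43 B=58 C=57 D=49] avail[A=43 B=58 C=57 D=49] open={}
Step 3: reserve R2 D 4 -> on_hand[A=43 B=58 C=57 D=49] avail[A=43 B=58 C=57 D=45] open={R2}
Step 4: reserve R3 C 7 -> on_hand[A=43 B=58 C=57 D=49] avail[A=43 B=58 C=50 D=45] open={R2,R3}
Step 5: reserve R4 D 9 -> on_hand[A=43 B=58 C=57 D=49] avail[A=43 B=58 C=50 D=36] open={R2,R3,R4}
Step 6: reserve R5 D 7 -> on_hand[A=43 B=58 C=57 D=49] avail[A=43 B=58 C=50 D=29] open={R2,R3,R4,R5}
Step 7: reserve R6 C 2 -> on_hand[A=43 B=58 C=57 D=49] avail[A=43 B=58 C=48 D=29] open={R2,R3,R4,R5,R6}
Step 8: reserve R7 B 2 -> on_hand[A=43 B=58 C=57 D=49] avail[A=43 B=56 C=48 D=29] open={R2,R3,R4,R5,R6,R7}
Step 9: reserve R8 B 6 -> on_hand[A=43 B=58 C=57 D=49] avail[A=43 B=50 C=48 D=29] open={R2,R3,R4,R5,R6,R7,R8}
Step 10: reserve R9 B 8 -> on_hand[A=43 B=58 C=57 D=49] avail[A=43 B=42 C=48 D=29] open={R2,R3,R4,R5,R6,R7,R8,R9}
Step 11: commit R6 -> on_hand[A=43 B=58 C=55 D=49] avail[A=43 B=42 C=48 D=29] open={R2,R3,R4,R5,R7,R8,R9}
Step 12: reserve R10 D 4 -> on_hand[A=43 B=58 C=55 D=49] avail[A=43 B=42 C=48 D=25] open={R10,R2,R3,R4,R5,R7,R8,R9}
Step 13: cancel R8 -> on_hand[A=43 B=58 C=55 D=49] avail[A=43 B=48 C=48 D=25] open={R10,R2,R3,R4,R5,R7,R9}
Step 14: cancel R10 -> on_hand[A=43 B=58 C=55 D=49] avail[A=43 B=48 C=48 D=29] open={R2,R3,R4,R5,R7,R9}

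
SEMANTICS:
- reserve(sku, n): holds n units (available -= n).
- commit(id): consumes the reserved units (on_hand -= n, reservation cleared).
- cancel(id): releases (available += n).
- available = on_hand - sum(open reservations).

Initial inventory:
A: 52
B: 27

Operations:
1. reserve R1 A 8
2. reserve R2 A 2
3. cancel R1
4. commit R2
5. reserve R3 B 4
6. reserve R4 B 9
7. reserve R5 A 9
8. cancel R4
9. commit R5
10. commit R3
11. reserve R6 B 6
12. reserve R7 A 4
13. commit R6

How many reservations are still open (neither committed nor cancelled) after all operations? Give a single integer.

Step 1: reserve R1 A 8 -> on_hand[A=52 B=27] avail[A=44 B=27] open={R1}
Step 2: reserve R2 A 2 -> on_hand[A=52 B=27] avail[A=42 B=27] open={R1,R2}
Step 3: cancel R1 -> on_hand[A=52 B=27] avail[A=50 B=27] open={R2}
Step 4: commit R2 -> on_hand[A=50 B=27] avail[A=50 B=27] open={}
Step 5: reserve R3 B 4 -> on_hand[A=50 B=27] avail[A=50 B=23] open={R3}
Step 6: reserve R4 B 9 -> on_hand[A=50 B=27] avail[A=50 B=14] open={R3,R4}
Step 7: reserve R5 A 9 -> on_hand[A=50 B=27] avail[A=41 B=14] open={R3,R4,R5}
Step 8: cancel R4 -> on_hand[A=50 B=27] avail[A=41 B=23] open={R3,R5}
Step 9: commit R5 -> on_hand[A=41 B=27] avail[A=41 B=23] open={R3}
Step 10: commit R3 -> on_hand[A=41 B=23] avail[A=41 B=23] open={}
Step 11: reserve R6 B 6 -> on_hand[A=41 B=23] avail[A=41 B=17] open={R6}
Step 12: reserve R7 A 4 -> on_hand[A=41 B=23] avail[A=37 B=17] open={R6,R7}
Step 13: commit R6 -> on_hand[A=41 B=17] avail[A=37 B=17] open={R7}
Open reservations: ['R7'] -> 1

Answer: 1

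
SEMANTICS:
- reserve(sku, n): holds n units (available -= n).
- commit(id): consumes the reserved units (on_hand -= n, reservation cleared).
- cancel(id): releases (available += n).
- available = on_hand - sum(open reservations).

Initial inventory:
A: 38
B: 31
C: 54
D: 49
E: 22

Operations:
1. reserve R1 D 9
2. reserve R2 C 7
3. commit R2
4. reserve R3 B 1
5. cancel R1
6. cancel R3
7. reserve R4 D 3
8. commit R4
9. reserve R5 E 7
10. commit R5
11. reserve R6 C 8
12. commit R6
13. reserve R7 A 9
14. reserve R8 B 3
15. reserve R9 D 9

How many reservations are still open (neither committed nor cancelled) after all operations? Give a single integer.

Answer: 3

Derivation:
Step 1: reserve R1 D 9 -> on_hand[A=38 B=31 C=54 D=49 E=22] avail[A=38 B=31 C=54 D=40 E=22] open={R1}
Step 2: reserve R2 C 7 -> on_hand[A=38 B=31 C=54 D=49 E=22] avail[A=38 B=31 C=47 D=40 E=22] open={R1,R2}
Step 3: commit R2 -> on_hand[A=38 B=31 C=47 D=49 E=22] avail[A=38 B=31 C=47 D=40 E=22] open={R1}
Step 4: reserve R3 B 1 -> on_hand[A=38 B=31 C=47 D=49 E=22] avail[A=38 B=30 C=47 D=40 E=22] open={R1,R3}
Step 5: cancel R1 -> on_hand[A=38 B=31 C=47 D=49 E=22] avail[A=38 B=30 C=47 D=49 E=22] open={R3}
Step 6: cancel R3 -> on_hand[A=38 B=31 C=47 D=49 E=22] avail[A=38 B=31 C=47 D=49 E=22] open={}
Step 7: reserve R4 D 3 -> on_hand[A=38 B=31 C=47 D=49 E=22] avail[A=38 B=31 C=47 D=46 E=22] open={R4}
Step 8: commit R4 -> on_hand[A=38 B=31 C=47 D=46 E=22] avail[A=38 B=31 C=47 D=46 E=22] open={}
Step 9: reserve R5 E 7 -> on_hand[A=38 B=31 C=47 D=46 E=22] avail[A=38 B=31 C=47 D=46 E=15] open={R5}
Step 10: commit R5 -> on_hand[A=38 B=31 C=47 D=46 E=15] avail[A=38 B=31 C=47 D=46 E=15] open={}
Step 11: reserve R6 C 8 -> on_hand[A=38 B=31 C=47 D=46 E=15] avail[A=38 B=31 C=39 D=46 E=15] open={R6}
Step 12: commit R6 -> on_hand[A=38 B=31 C=39 D=46 E=15] avail[A=38 B=31 C=39 D=46 E=15] open={}
Step 13: reserve R7 A 9 -> on_hand[A=38 B=31 C=39 D=46 E=15] avail[A=29 B=31 C=39 D=46 E=15] open={R7}
Step 14: reserve R8 B 3 -> on_hand[A=38 B=31 C=39 D=46 E=15] avail[A=29 B=28 C=39 D=46 E=15] open={R7,R8}
Step 15: reserve R9 D 9 -> on_hand[A=38 B=31 C=39 D=46 E=15] avail[A=29 B=28 C=39 D=37 E=15] open={R7,R8,R9}
Open reservations: ['R7', 'R8', 'R9'] -> 3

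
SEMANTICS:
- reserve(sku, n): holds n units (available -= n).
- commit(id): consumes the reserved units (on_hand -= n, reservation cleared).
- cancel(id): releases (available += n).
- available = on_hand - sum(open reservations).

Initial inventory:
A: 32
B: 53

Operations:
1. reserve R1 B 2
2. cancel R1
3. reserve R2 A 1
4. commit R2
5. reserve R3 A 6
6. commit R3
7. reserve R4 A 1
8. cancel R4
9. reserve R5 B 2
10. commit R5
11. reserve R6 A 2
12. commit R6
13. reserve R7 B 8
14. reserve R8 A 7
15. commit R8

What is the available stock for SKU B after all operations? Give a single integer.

Answer: 43

Derivation:
Step 1: reserve R1 B 2 -> on_hand[A=32 B=53] avail[A=32 B=51] open={R1}
Step 2: cancel R1 -> on_hand[A=32 B=53] avail[A=32 B=53] open={}
Step 3: reserve R2 A 1 -> on_hand[A=32 B=53] avail[A=31 B=53] open={R2}
Step 4: commit R2 -> on_hand[A=31 B=53] avail[A=31 B=53] open={}
Step 5: reserve R3 A 6 -> on_hand[A=31 B=53] avail[A=25 B=53] open={R3}
Step 6: commit R3 -> on_hand[A=25 B=53] avail[A=25 B=53] open={}
Step 7: reserve R4 A 1 -> on_hand[A=25 B=53] avail[A=24 B=53] open={R4}
Step 8: cancel R4 -> on_hand[A=25 B=53] avail[A=25 B=53] open={}
Step 9: reserve R5 B 2 -> on_hand[A=25 B=53] avail[A=25 B=51] open={R5}
Step 10: commit R5 -> on_hand[A=25 B=51] avail[A=25 B=51] open={}
Step 11: reserve R6 A 2 -> on_hand[A=25 B=51] avail[A=23 B=51] open={R6}
Step 12: commit R6 -> on_hand[A=23 B=51] avail[A=23 B=51] open={}
Step 13: reserve R7 B 8 -> on_hand[A=23 B=51] avail[A=23 B=43] open={R7}
Step 14: reserve R8 A 7 -> on_hand[A=23 B=51] avail[A=16 B=43] open={R7,R8}
Step 15: commit R8 -> on_hand[A=16 B=51] avail[A=16 B=43] open={R7}
Final available[B] = 43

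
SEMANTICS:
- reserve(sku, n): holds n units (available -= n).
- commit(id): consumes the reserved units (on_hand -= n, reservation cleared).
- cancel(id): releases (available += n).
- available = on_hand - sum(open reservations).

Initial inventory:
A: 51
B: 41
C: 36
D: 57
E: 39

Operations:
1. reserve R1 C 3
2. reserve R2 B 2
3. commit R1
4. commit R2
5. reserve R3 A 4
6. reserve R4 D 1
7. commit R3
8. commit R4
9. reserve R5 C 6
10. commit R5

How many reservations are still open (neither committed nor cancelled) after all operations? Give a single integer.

Step 1: reserve R1 C 3 -> on_hand[A=51 B=41 C=36 D=57 E=39] avail[A=51 B=41 C=33 D=57 E=39] open={R1}
Step 2: reserve R2 B 2 -> on_hand[A=51 B=41 C=36 D=57 E=39] avail[A=51 B=39 C=33 D=57 E=39] open={R1,R2}
Step 3: commit R1 -> on_hand[A=51 B=41 C=33 D=57 E=39] avail[A=51 B=39 C=33 D=57 E=39] open={R2}
Step 4: commit R2 -> on_hand[A=51 B=39 C=33 D=57 E=39] avail[A=51 B=39 C=33 D=57 E=39] open={}
Step 5: reserve R3 A 4 -> on_hand[A=51 B=39 C=33 D=57 E=39] avail[A=47 B=39 C=33 D=57 E=39] open={R3}
Step 6: reserve R4 D 1 -> on_hand[A=51 B=39 C=33 D=57 E=39] avail[A=47 B=39 C=33 D=56 E=39] open={R3,R4}
Step 7: commit R3 -> on_hand[A=47 B=39 C=33 D=57 E=39] avail[A=47 B=39 C=33 D=56 E=39] open={R4}
Step 8: commit R4 -> on_hand[A=47 B=39 C=33 D=56 E=39] avail[A=47 B=39 C=33 D=56 E=39] open={}
Step 9: reserve R5 C 6 -> on_hand[A=47 B=39 C=33 D=56 E=39] avail[A=47 B=39 C=27 D=56 E=39] open={R5}
Step 10: commit R5 -> on_hand[A=47 B=39 C=27 D=56 E=39] avail[A=47 B=39 C=27 D=56 E=39] open={}
Open reservations: [] -> 0

Answer: 0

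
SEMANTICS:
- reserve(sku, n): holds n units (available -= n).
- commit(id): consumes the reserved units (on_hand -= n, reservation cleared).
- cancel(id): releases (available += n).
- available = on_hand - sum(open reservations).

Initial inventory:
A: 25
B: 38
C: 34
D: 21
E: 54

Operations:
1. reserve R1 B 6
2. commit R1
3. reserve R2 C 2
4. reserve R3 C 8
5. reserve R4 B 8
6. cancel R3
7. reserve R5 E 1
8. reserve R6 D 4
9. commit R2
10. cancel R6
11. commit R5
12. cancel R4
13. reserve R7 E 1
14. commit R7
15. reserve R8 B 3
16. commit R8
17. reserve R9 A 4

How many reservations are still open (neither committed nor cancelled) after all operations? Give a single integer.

Answer: 1

Derivation:
Step 1: reserve R1 B 6 -> on_hand[A=25 B=38 C=34 D=21 E=54] avail[A=25 B=32 C=34 D=21 E=54] open={R1}
Step 2: commit R1 -> on_hand[A=25 B=32 C=34 D=21 E=54] avail[A=25 B=32 C=34 D=21 E=54] open={}
Step 3: reserve R2 C 2 -> on_hand[A=25 B=32 C=34 D=21 E=54] avail[A=25 B=32 C=32 D=21 E=54] open={R2}
Step 4: reserve R3 C 8 -> on_hand[A=25 B=32 C=34 D=21 E=54] avail[A=25 B=32 C=24 D=21 E=54] open={R2,R3}
Step 5: reserve R4 B 8 -> on_hand[A=25 B=32 C=34 D=21 E=54] avail[A=25 B=24 C=24 D=21 E=54] open={R2,R3,R4}
Step 6: cancel R3 -> on_hand[A=25 B=32 C=34 D=21 E=54] avail[A=25 B=24 C=32 D=21 E=54] open={R2,R4}
Step 7: reserve R5 E 1 -> on_hand[A=25 B=32 C=34 D=21 E=54] avail[A=25 B=24 C=32 D=21 E=53] open={R2,R4,R5}
Step 8: reserve R6 D 4 -> on_hand[A=25 B=32 C=34 D=21 E=54] avail[A=25 B=24 C=32 D=17 E=53] open={R2,R4,R5,R6}
Step 9: commit R2 -> on_hand[A=25 B=32 C=32 D=21 E=54] avail[A=25 B=24 C=32 D=17 E=53] open={R4,R5,R6}
Step 10: cancel R6 -> on_hand[A=25 B=32 C=32 D=21 E=54] avail[A=25 B=24 C=32 D=21 E=53] open={R4,R5}
Step 11: commit R5 -> on_hand[A=25 B=32 C=32 D=21 E=53] avail[A=25 B=24 C=32 D=21 E=53] open={R4}
Step 12: cancel R4 -> on_hand[A=25 B=32 C=32 D=21 E=53] avail[A=25 B=32 C=32 D=21 E=53] open={}
Step 13: reserve R7 E 1 -> on_hand[A=25 B=32 C=32 D=21 E=53] avail[A=25 B=32 C=32 D=21 E=52] open={R7}
Step 14: commit R7 -> on_hand[A=25 B=32 C=32 D=21 E=52] avail[A=25 B=32 C=32 D=21 E=52] open={}
Step 15: reserve R8 B 3 -> on_hand[A=25 B=32 C=32 D=21 E=52] avail[A=25 B=29 C=32 D=21 E=52] open={R8}
Step 16: commit R8 -> on_hand[A=25 B=29 C=32 D=21 E=52] avail[A=25 B=29 C=32 D=21 E=52] open={}
Step 17: reserve R9 A 4 -> on_hand[A=25 B=29 C=32 D=21 E=52] avail[A=21 B=29 C=32 D=21 E=52] open={R9}
Open reservations: ['R9'] -> 1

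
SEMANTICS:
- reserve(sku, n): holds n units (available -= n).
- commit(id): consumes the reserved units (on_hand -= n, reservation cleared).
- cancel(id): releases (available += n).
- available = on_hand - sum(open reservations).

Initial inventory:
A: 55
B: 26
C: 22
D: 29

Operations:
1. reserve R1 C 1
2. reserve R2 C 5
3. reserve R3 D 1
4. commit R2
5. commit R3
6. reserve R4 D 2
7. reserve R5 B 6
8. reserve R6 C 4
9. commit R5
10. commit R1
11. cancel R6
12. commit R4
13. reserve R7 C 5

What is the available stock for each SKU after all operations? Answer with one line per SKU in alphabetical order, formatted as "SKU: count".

Step 1: reserve R1 C 1 -> on_hand[A=55 B=26 C=22 D=29] avail[A=55 B=26 C=21 D=29] open={R1}
Step 2: reserve R2 C 5 -> on_hand[A=55 B=26 C=22 D=29] avail[A=55 B=26 C=16 D=29] open={R1,R2}
Step 3: reserve R3 D 1 -> on_hand[A=55 B=26 C=22 D=29] avail[A=55 B=26 C=16 D=28] open={R1,R2,R3}
Step 4: commit R2 -> on_hand[A=55 B=26 C=17 D=29] avail[A=55 B=26 C=16 D=28] open={R1,R3}
Step 5: commit R3 -> on_hand[A=55 B=26 C=17 D=28] avail[A=55 B=26 C=16 D=28] open={R1}
Step 6: reserve R4 D 2 -> on_hand[A=55 B=26 C=17 D=28] avail[A=55 B=26 C=16 D=26] open={R1,R4}
Step 7: reserve R5 B 6 -> on_hand[A=55 B=26 C=17 D=28] avail[A=55 B=20 C=16 D=26] open={R1,R4,R5}
Step 8: reserve R6 C 4 -> on_hand[A=55 B=26 C=17 D=28] avail[A=55 B=20 C=12 D=26] open={R1,R4,R5,R6}
Step 9: commit R5 -> on_hand[A=55 B=20 C=17 D=28] avail[A=55 B=20 C=12 D=26] open={R1,R4,R6}
Step 10: commit R1 -> on_hand[A=55 B=20 C=16 D=28] avail[A=55 B=20 C=12 D=26] open={R4,R6}
Step 11: cancel R6 -> on_hand[A=55 B=20 C=16 D=28] avail[A=55 B=20 C=16 D=26] open={R4}
Step 12: commit R4 -> on_hand[A=55 B=20 C=16 D=26] avail[A=55 B=20 C=16 D=26] open={}
Step 13: reserve R7 C 5 -> on_hand[A=55 B=20 C=16 D=26] avail[A=55 B=20 C=11 D=26] open={R7}

Answer: A: 55
B: 20
C: 11
D: 26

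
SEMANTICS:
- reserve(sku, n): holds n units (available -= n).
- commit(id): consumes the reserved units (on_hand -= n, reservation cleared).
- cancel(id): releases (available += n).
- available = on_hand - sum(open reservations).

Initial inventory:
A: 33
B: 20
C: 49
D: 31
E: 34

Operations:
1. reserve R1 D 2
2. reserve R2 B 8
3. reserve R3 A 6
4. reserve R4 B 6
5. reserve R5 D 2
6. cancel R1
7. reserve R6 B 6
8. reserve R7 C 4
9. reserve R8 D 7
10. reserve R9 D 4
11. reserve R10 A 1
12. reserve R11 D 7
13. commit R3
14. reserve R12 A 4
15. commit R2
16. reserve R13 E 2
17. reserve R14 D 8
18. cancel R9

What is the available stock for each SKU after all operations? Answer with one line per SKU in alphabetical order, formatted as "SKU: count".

Answer: A: 22
B: 0
C: 45
D: 7
E: 32

Derivation:
Step 1: reserve R1 D 2 -> on_hand[A=33 B=20 C=49 D=31 E=34] avail[A=33 B=20 C=49 D=29 E=34] open={R1}
Step 2: reserve R2 B 8 -> on_hand[A=33 B=20 C=49 D=31 E=34] avail[A=33 B=12 C=49 D=29 E=34] open={R1,R2}
Step 3: reserve R3 A 6 -> on_hand[A=33 B=20 C=49 D=31 E=34] avail[A=27 B=12 C=49 D=29 E=34] open={R1,R2,R3}
Step 4: reserve R4 B 6 -> on_hand[A=33 B=20 C=49 D=31 E=34] avail[A=27 B=6 C=49 D=29 E=34] open={R1,R2,R3,R4}
Step 5: reserve R5 D 2 -> on_hand[A=33 B=20 C=49 D=31 E=34] avail[A=27 B=6 C=49 D=27 E=34] open={R1,R2,R3,R4,R5}
Step 6: cancel R1 -> on_hand[A=33 B=20 C=49 D=31 E=34] avail[A=27 B=6 C=49 D=29 E=34] open={R2,R3,R4,R5}
Step 7: reserve R6 B 6 -> on_hand[A=33 B=20 C=49 D=31 E=34] avail[A=27 B=0 C=49 D=29 E=34] open={R2,R3,R4,R5,R6}
Step 8: reserve R7 C 4 -> on_hand[A=33 B=20 C=49 D=31 E=34] avail[A=27 B=0 C=45 D=29 E=34] open={R2,R3,R4,R5,R6,R7}
Step 9: reserve R8 D 7 -> on_hand[A=33 B=20 C=49 D=31 E=34] avail[A=27 B=0 C=45 D=22 E=34] open={R2,R3,R4,R5,R6,R7,R8}
Step 10: reserve R9 D 4 -> on_hand[A=33 B=20 C=49 D=31 E=34] avail[A=27 B=0 C=45 D=18 E=34] open={R2,R3,R4,R5,R6,R7,R8,R9}
Step 11: reserve R10 A 1 -> on_hand[A=33 B=20 C=49 D=31 E=34] avail[A=26 B=0 C=45 D=18 E=34] open={R10,R2,R3,R4,R5,R6,R7,R8,R9}
Step 12: reserve R11 D 7 -> on_hand[A=33 B=20 C=49 D=31 E=34] avail[A=26 B=0 C=45 D=11 E=34] open={R10,R11,R2,R3,R4,R5,R6,R7,R8,R9}
Step 13: commit R3 -> on_hand[A=27 B=20 C=49 D=31 E=34] avail[A=26 B=0 C=45 D=11 E=34] open={R10,R11,R2,R4,R5,R6,R7,R8,R9}
Step 14: reserve R12 A 4 -> on_hand[A=27 B=20 C=49 D=31 E=34] avail[A=22 B=0 C=45 D=11 E=34] open={R10,R11,R12,R2,R4,R5,R6,R7,R8,R9}
Step 15: commit R2 -> on_hand[A=27 B=12 C=49 D=31 E=34] avail[A=22 B=0 C=45 D=11 E=34] open={R10,R11,R12,R4,R5,R6,R7,R8,R9}
Step 16: reserve R13 E 2 -> on_hand[A=27 B=12 C=49 D=31 E=34] avail[A=22 B=0 C=45 D=11 E=32] open={R10,R11,R12,R13,R4,R5,R6,R7,R8,R9}
Step 17: reserve R14 D 8 -> on_hand[A=27 B=12 C=49 D=31 E=34] avail[A=22 B=0 C=45 D=3 E=32] open={R10,R11,R12,R13,R14,R4,R5,R6,R7,R8,R9}
Step 18: cancel R9 -> on_hand[A=27 B=12 C=49 D=31 E=34] avail[A=22 B=0 C=45 D=7 E=32] open={R10,R11,R12,R13,R14,R4,R5,R6,R7,R8}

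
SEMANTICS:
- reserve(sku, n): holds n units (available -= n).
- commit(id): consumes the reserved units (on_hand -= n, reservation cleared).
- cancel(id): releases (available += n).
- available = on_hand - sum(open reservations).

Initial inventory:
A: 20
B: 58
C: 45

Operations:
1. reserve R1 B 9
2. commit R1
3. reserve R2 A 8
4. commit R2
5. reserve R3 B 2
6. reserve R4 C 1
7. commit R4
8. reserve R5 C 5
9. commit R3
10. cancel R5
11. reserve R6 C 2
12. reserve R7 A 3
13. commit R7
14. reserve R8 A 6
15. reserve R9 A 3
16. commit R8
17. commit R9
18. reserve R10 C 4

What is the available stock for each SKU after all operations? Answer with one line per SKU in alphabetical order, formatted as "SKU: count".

Step 1: reserve R1 B 9 -> on_hand[A=20 B=58 C=45] avail[A=20 B=49 C=45] open={R1}
Step 2: commit R1 -> on_hand[A=20 B=49 C=45] avail[A=20 B=49 C=45] open={}
Step 3: reserve R2 A 8 -> on_hand[A=20 B=49 C=45] avail[A=12 B=49 C=45] open={R2}
Step 4: commit R2 -> on_hand[A=12 B=49 C=45] avail[A=12 B=49 C=45] open={}
Step 5: reserve R3 B 2 -> on_hand[A=12 B=49 C=45] avail[A=12 B=47 C=45] open={R3}
Step 6: reserve R4 C 1 -> on_hand[A=12 B=49 C=45] avail[A=12 B=47 C=44] open={R3,R4}
Step 7: commit R4 -> on_hand[A=12 B=49 C=44] avail[A=12 B=47 C=44] open={R3}
Step 8: reserve R5 C 5 -> on_hand[A=12 B=49 C=44] avail[A=12 B=47 C=39] open={R3,R5}
Step 9: commit R3 -> on_hand[A=12 B=47 C=44] avail[A=12 B=47 C=39] open={R5}
Step 10: cancel R5 -> on_hand[A=12 B=47 C=44] avail[A=12 B=47 C=44] open={}
Step 11: reserve R6 C 2 -> on_hand[A=12 B=47 C=44] avail[A=12 B=47 C=42] open={R6}
Step 12: reserve R7 A 3 -> on_hand[A=12 B=47 C=44] avail[A=9 B=47 C=42] open={R6,R7}
Step 13: commit R7 -> on_hand[A=9 B=47 C=44] avail[A=9 B=47 C=42] open={R6}
Step 14: reserve R8 A 6 -> on_hand[A=9 B=47 C=44] avail[A=3 B=47 C=42] open={R6,R8}
Step 15: reserve R9 A 3 -> on_hand[A=9 B=47 C=44] avail[A=0 B=47 C=42] open={R6,R8,R9}
Step 16: commit R8 -> on_hand[A=3 B=47 C=44] avail[A=0 B=47 C=42] open={R6,R9}
Step 17: commit R9 -> on_hand[A=0 B=47 C=44] avail[A=0 B=47 C=42] open={R6}
Step 18: reserve R10 C 4 -> on_hand[A=0 B=47 C=44] avail[A=0 B=47 C=38] open={R10,R6}

Answer: A: 0
B: 47
C: 38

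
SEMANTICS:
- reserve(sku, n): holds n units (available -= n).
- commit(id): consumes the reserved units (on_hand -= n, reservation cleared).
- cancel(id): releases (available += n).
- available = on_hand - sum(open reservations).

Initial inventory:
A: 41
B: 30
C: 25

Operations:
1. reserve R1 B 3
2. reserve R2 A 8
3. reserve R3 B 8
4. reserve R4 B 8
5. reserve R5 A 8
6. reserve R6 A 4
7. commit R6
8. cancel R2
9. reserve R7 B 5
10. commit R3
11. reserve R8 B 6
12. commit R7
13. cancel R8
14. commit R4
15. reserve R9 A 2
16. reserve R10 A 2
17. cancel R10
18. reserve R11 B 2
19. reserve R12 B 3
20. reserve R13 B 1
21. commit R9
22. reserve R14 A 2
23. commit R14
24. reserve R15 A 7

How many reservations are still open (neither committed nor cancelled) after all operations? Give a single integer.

Step 1: reserve R1 B 3 -> on_hand[A=41 B=30 C=25] avail[A=41 B=27 C=25] open={R1}
Step 2: reserve R2 A 8 -> on_hand[A=41 B=30 C=25] avail[A=33 B=27 C=25] open={R1,R2}
Step 3: reserve R3 B 8 -> on_hand[A=41 B=30 C=25] avail[A=33 B=19 C=25] open={R1,R2,R3}
Step 4: reserve R4 B 8 -> on_hand[A=41 B=30 C=25] avail[A=33 B=11 C=25] open={R1,R2,R3,R4}
Step 5: reserve R5 A 8 -> on_hand[A=41 B=30 C=25] avail[A=25 B=11 C=25] open={R1,R2,R3,R4,R5}
Step 6: reserve R6 A 4 -> on_hand[A=41 B=30 C=25] avail[A=21 B=11 C=25] open={R1,R2,R3,R4,R5,R6}
Step 7: commit R6 -> on_hand[A=37 B=30 C=25] avail[A=21 B=11 C=25] open={R1,R2,R3,R4,R5}
Step 8: cancel R2 -> on_hand[A=37 B=30 C=25] avail[A=29 B=11 C=25] open={R1,R3,R4,R5}
Step 9: reserve R7 B 5 -> on_hand[A=37 B=30 C=25] avail[A=29 B=6 C=25] open={R1,R3,R4,R5,R7}
Step 10: commit R3 -> on_hand[A=37 B=22 C=25] avail[A=29 B=6 C=25] open={R1,R4,R5,R7}
Step 11: reserve R8 B 6 -> on_hand[A=37 B=22 C=25] avail[A=29 B=0 C=25] open={R1,R4,R5,R7,R8}
Step 12: commit R7 -> on_hand[A=37 B=17 C=25] avail[A=29 B=0 C=25] open={R1,R4,R5,R8}
Step 13: cancel R8 -> on_hand[A=37 B=17 C=25] avail[A=29 B=6 C=25] open={R1,R4,R5}
Step 14: commit R4 -> on_hand[A=37 B=9 C=25] avail[A=29 B=6 C=25] open={R1,R5}
Step 15: reserve R9 A 2 -> on_hand[A=37 B=9 C=25] avail[A=27 B=6 C=25] open={R1,R5,R9}
Step 16: reserve R10 A 2 -> on_hand[A=37 B=9 C=25] avail[A=25 B=6 C=25] open={R1,R10,R5,R9}
Step 17: cancel R10 -> on_hand[A=37 B=9 C=25] avail[A=27 B=6 C=25] open={R1,R5,R9}
Step 18: reserve R11 B 2 -> on_hand[A=37 B=9 C=25] avail[A=27 B=4 C=25] open={R1,R11,R5,R9}
Step 19: reserve R12 B 3 -> on_hand[A=37 B=9 C=25] avail[A=27 B=1 C=25] open={R1,R11,R12,R5,R9}
Step 20: reserve R13 B 1 -> on_hand[A=37 B=9 C=25] avail[A=27 B=0 C=25] open={R1,R11,R12,R13,R5,R9}
Step 21: commit R9 -> on_hand[A=35 B=9 C=25] avail[A=27 B=0 C=25] open={R1,R11,R12,R13,R5}
Step 22: reserve R14 A 2 -> on_hand[A=35 B=9 C=25] avail[A=25 B=0 C=25] open={R1,R11,R12,R13,R14,R5}
Step 23: commit R14 -> on_hand[A=33 B=9 C=25] avail[A=25 B=0 C=25] open={R1,R11,R12,R13,R5}
Step 24: reserve R15 A 7 -> on_hand[A=33 B=9 C=25] avail[A=18 B=0 C=25] open={R1,R11,R12,R13,R15,R5}
Open reservations: ['R1', 'R11', 'R12', 'R13', 'R15', 'R5'] -> 6

Answer: 6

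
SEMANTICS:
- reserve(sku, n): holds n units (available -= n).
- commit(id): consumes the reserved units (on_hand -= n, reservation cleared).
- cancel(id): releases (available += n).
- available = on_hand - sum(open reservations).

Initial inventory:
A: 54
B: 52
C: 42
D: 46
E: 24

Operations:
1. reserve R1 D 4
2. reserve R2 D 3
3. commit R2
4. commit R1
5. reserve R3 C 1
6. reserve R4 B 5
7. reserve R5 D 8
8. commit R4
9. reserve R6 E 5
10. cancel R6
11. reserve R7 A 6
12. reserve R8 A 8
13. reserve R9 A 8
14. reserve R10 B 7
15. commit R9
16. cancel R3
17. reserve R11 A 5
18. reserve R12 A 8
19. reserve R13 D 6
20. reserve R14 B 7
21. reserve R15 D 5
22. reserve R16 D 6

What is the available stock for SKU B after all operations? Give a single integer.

Answer: 33

Derivation:
Step 1: reserve R1 D 4 -> on_hand[A=54 B=52 C=42 D=46 E=24] avail[A=54 B=52 C=42 D=42 E=24] open={R1}
Step 2: reserve R2 D 3 -> on_hand[A=54 B=52 C=42 D=46 E=24] avail[A=54 B=52 C=42 D=39 E=24] open={R1,R2}
Step 3: commit R2 -> on_hand[A=54 B=52 C=42 D=43 E=24] avail[A=54 B=52 C=42 D=39 E=24] open={R1}
Step 4: commit R1 -> on_hand[A=54 B=52 C=42 D=39 E=24] avail[A=54 B=52 C=42 D=39 E=24] open={}
Step 5: reserve R3 C 1 -> on_hand[A=54 B=52 C=42 D=39 E=24] avail[A=54 B=52 C=41 D=39 E=24] open={R3}
Step 6: reserve R4 B 5 -> on_hand[A=54 B=52 C=42 D=39 E=24] avail[A=54 B=47 C=41 D=39 E=24] open={R3,R4}
Step 7: reserve R5 D 8 -> on_hand[A=54 B=52 C=42 D=39 E=24] avail[A=54 B=47 C=41 D=31 E=24] open={R3,R4,R5}
Step 8: commit R4 -> on_hand[A=54 B=47 C=42 D=39 E=24] avail[A=54 B=47 C=41 D=31 E=24] open={R3,R5}
Step 9: reserve R6 E 5 -> on_hand[A=54 B=47 C=42 D=39 E=24] avail[A=54 B=47 C=41 D=31 E=19] open={R3,R5,R6}
Step 10: cancel R6 -> on_hand[A=54 B=47 C=42 D=39 E=24] avail[A=54 B=47 C=41 D=31 E=24] open={R3,R5}
Step 11: reserve R7 A 6 -> on_hand[A=54 B=47 C=42 D=39 E=24] avail[A=48 B=47 C=41 D=31 E=24] open={R3,R5,R7}
Step 12: reserve R8 A 8 -> on_hand[A=54 B=47 C=42 D=39 E=24] avail[A=40 B=47 C=41 D=31 E=24] open={R3,R5,R7,R8}
Step 13: reserve R9 A 8 -> on_hand[A=54 B=47 C=42 D=39 E=24] avail[A=32 B=47 C=41 D=31 E=24] open={R3,R5,R7,R8,R9}
Step 14: reserve R10 B 7 -> on_hand[A=54 B=47 C=42 D=39 E=24] avail[A=32 B=40 C=41 D=31 E=24] open={R10,R3,R5,R7,R8,R9}
Step 15: commit R9 -> on_hand[A=46 B=47 C=42 D=39 E=24] avail[A=32 B=40 C=41 D=31 E=24] open={R10,R3,R5,R7,R8}
Step 16: cancel R3 -> on_hand[A=46 B=47 C=42 D=39 E=24] avail[A=32 B=40 C=42 D=31 E=24] open={R10,R5,R7,R8}
Step 17: reserve R11 A 5 -> on_hand[A=46 B=47 C=42 D=39 E=24] avail[A=27 B=40 C=42 D=31 E=24] open={R10,R11,R5,R7,R8}
Step 18: reserve R12 A 8 -> on_hand[A=46 B=47 C=42 D=39 E=24] avail[A=19 B=40 C=42 D=31 E=24] open={R10,R11,R12,R5,R7,R8}
Step 19: reserve R13 D 6 -> on_hand[A=46 B=47 C=42 D=39 E=24] avail[A=19 B=40 C=42 D=25 E=24] open={R10,R11,R12,R13,R5,R7,R8}
Step 20: reserve R14 B 7 -> on_hand[A=46 B=47 C=42 D=39 E=24] avail[A=19 B=33 C=42 D=25 E=24] open={R10,R11,R12,R13,R14,R5,R7,R8}
Step 21: reserve R15 D 5 -> on_hand[A=46 B=47 C=42 D=39 E=24] avail[A=19 B=33 C=42 D=20 E=24] open={R10,R11,R12,R13,R14,R15,R5,R7,R8}
Step 22: reserve R16 D 6 -> on_hand[A=46 B=47 C=42 D=39 E=24] avail[A=19 B=33 C=42 D=14 E=24] open={R10,R11,R12,R13,R14,R15,R16,R5,R7,R8}
Final available[B] = 33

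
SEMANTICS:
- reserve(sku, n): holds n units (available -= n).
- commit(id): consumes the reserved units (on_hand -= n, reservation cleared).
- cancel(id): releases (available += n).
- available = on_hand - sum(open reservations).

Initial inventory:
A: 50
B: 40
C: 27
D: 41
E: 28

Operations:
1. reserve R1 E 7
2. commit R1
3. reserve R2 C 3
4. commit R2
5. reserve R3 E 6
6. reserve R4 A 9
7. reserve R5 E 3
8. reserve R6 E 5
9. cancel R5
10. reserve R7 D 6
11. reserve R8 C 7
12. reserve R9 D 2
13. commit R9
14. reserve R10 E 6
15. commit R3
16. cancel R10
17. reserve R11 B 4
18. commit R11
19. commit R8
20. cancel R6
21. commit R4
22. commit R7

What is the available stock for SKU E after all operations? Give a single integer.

Step 1: reserve R1 E 7 -> on_hand[A=50 B=40 C=27 D=41 E=28] avail[A=50 B=40 C=27 D=41 E=21] open={R1}
Step 2: commit R1 -> on_hand[A=50 B=40 C=27 D=41 E=21] avail[A=50 B=40 C=27 D=41 E=21] open={}
Step 3: reserve R2 C 3 -> on_hand[A=50 B=40 C=27 D=41 E=21] avail[A=50 B=40 C=24 D=41 E=21] open={R2}
Step 4: commit R2 -> on_hand[A=50 B=40 C=24 D=41 E=21] avail[A=50 B=40 C=24 D=41 E=21] open={}
Step 5: reserve R3 E 6 -> on_hand[A=50 B=40 C=24 D=41 E=21] avail[A=50 B=40 C=24 D=41 E=15] open={R3}
Step 6: reserve R4 A 9 -> on_hand[A=50 B=40 C=24 D=41 E=21] avail[A=41 B=40 C=24 D=41 E=15] open={R3,R4}
Step 7: reserve R5 E 3 -> on_hand[A=50 B=40 C=24 D=41 E=21] avail[A=41 B=40 C=24 D=41 E=12] open={R3,R4,R5}
Step 8: reserve R6 E 5 -> on_hand[A=50 B=40 C=24 D=41 E=21] avail[A=41 B=40 C=24 D=41 E=7] open={R3,R4,R5,R6}
Step 9: cancel R5 -> on_hand[A=50 B=40 C=24 D=41 E=21] avail[A=41 B=40 C=24 D=41 E=10] open={R3,R4,R6}
Step 10: reserve R7 D 6 -> on_hand[A=50 B=40 C=24 D=41 E=21] avail[A=41 B=40 C=24 D=35 E=10] open={R3,R4,R6,R7}
Step 11: reserve R8 C 7 -> on_hand[A=50 B=40 C=24 D=41 E=21] avail[A=41 B=40 C=17 D=35 E=10] open={R3,R4,R6,R7,R8}
Step 12: reserve R9 D 2 -> on_hand[A=50 B=40 C=24 D=41 E=21] avail[A=41 B=40 C=17 D=33 E=10] open={R3,R4,R6,R7,R8,R9}
Step 13: commit R9 -> on_hand[A=50 B=40 C=24 D=39 E=21] avail[A=41 B=40 C=17 D=33 E=10] open={R3,R4,R6,R7,R8}
Step 14: reserve R10 E 6 -> on_hand[A=50 B=40 C=24 D=39 E=21] avail[A=41 B=40 C=17 D=33 E=4] open={R10,R3,R4,R6,R7,R8}
Step 15: commit R3 -> on_hand[A=50 B=40 C=24 D=39 E=15] avail[A=41 B=40 C=17 D=33 E=4] open={R10,R4,R6,R7,R8}
Step 16: cancel R10 -> on_hand[A=50 B=40 C=24 D=39 E=15] avail[A=41 B=40 C=17 D=33 E=10] open={R4,R6,R7,R8}
Step 17: reserve R11 B 4 -> on_hand[A=50 B=40 C=24 D=39 E=15] avail[A=41 B=36 C=17 D=33 E=10] open={R11,R4,R6,R7,R8}
Step 18: commit R11 -> on_hand[A=50 B=36 C=24 D=39 E=15] avail[A=41 B=36 C=17 D=33 E=10] open={R4,R6,R7,R8}
Step 19: commit R8 -> on_hand[A=50 B=36 C=17 D=39 E=15] avail[A=41 B=36 C=17 D=33 E=10] open={R4,R6,R7}
Step 20: cancel R6 -> on_hand[A=50 B=36 C=17 D=39 E=15] avail[A=41 B=36 C=17 D=33 E=15] open={R4,R7}
Step 21: commit R4 -> on_hand[A=41 B=36 C=17 D=39 E=15] avail[A=41 B=36 C=17 D=33 E=15] open={R7}
Step 22: commit R7 -> on_hand[A=41 B=36 C=17 D=33 E=15] avail[A=41 B=36 C=17 D=33 E=15] open={}
Final available[E] = 15

Answer: 15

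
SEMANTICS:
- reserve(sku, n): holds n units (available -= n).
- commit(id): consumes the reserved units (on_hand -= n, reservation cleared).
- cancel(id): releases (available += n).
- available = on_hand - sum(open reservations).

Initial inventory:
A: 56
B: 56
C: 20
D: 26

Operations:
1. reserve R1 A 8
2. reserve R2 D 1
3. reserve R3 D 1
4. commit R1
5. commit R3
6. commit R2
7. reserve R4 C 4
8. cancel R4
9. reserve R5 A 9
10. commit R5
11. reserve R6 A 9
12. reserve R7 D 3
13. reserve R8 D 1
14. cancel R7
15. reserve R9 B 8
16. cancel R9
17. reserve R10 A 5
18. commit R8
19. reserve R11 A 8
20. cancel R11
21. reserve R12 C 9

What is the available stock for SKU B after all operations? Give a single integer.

Answer: 56

Derivation:
Step 1: reserve R1 A 8 -> on_hand[A=56 B=56 C=20 D=26] avail[A=48 B=56 C=20 D=26] open={R1}
Step 2: reserve R2 D 1 -> on_hand[A=56 B=56 C=20 D=26] avail[A=48 B=56 C=20 D=25] open={R1,R2}
Step 3: reserve R3 D 1 -> on_hand[A=56 B=56 C=20 D=26] avail[A=48 B=56 C=20 D=24] open={R1,R2,R3}
Step 4: commit R1 -> on_hand[A=48 B=56 C=20 D=26] avail[A=48 B=56 C=20 D=24] open={R2,R3}
Step 5: commit R3 -> on_hand[A=48 B=56 C=20 D=25] avail[A=48 B=56 C=20 D=24] open={R2}
Step 6: commit R2 -> on_hand[A=48 B=56 C=20 D=24] avail[A=48 B=56 C=20 D=24] open={}
Step 7: reserve R4 C 4 -> on_hand[A=48 B=56 C=20 D=24] avail[A=48 B=56 C=16 D=24] open={R4}
Step 8: cancel R4 -> on_hand[A=48 B=56 C=20 D=24] avail[A=48 B=56 C=20 D=24] open={}
Step 9: reserve R5 A 9 -> on_hand[A=48 B=56 C=20 D=24] avail[A=39 B=56 C=20 D=24] open={R5}
Step 10: commit R5 -> on_hand[A=39 B=56 C=20 D=24] avail[A=39 B=56 C=20 D=24] open={}
Step 11: reserve R6 A 9 -> on_hand[A=39 B=56 C=20 D=24] avail[A=30 B=56 C=20 D=24] open={R6}
Step 12: reserve R7 D 3 -> on_hand[A=39 B=56 C=20 D=24] avail[A=30 B=56 C=20 D=21] open={R6,R7}
Step 13: reserve R8 D 1 -> on_hand[A=39 B=56 C=20 D=24] avail[A=30 B=56 C=20 D=20] open={R6,R7,R8}
Step 14: cancel R7 -> on_hand[A=39 B=56 C=20 D=24] avail[A=30 B=56 C=20 D=23] open={R6,R8}
Step 15: reserve R9 B 8 -> on_hand[A=39 B=56 C=20 D=24] avail[A=30 B=48 C=20 D=23] open={R6,R8,R9}
Step 16: cancel R9 -> on_hand[A=39 B=56 C=20 D=24] avail[A=30 B=56 C=20 D=23] open={R6,R8}
Step 17: reserve R10 A 5 -> on_hand[A=39 B=56 C=20 D=24] avail[A=25 B=56 C=20 D=23] open={R10,R6,R8}
Step 18: commit R8 -> on_hand[A=39 B=56 C=20 D=23] avail[A=25 B=56 C=20 D=23] open={R10,R6}
Step 19: reserve R11 A 8 -> on_hand[A=39 B=56 C=20 D=23] avail[A=17 B=56 C=20 D=23] open={R10,R11,R6}
Step 20: cancel R11 -> on_hand[A=39 B=56 C=20 D=23] avail[A=25 B=56 C=20 D=23] open={R10,R6}
Step 21: reserve R12 C 9 -> on_hand[A=39 B=56 C=20 D=23] avail[A=25 B=56 C=11 D=23] open={R10,R12,R6}
Final available[B] = 56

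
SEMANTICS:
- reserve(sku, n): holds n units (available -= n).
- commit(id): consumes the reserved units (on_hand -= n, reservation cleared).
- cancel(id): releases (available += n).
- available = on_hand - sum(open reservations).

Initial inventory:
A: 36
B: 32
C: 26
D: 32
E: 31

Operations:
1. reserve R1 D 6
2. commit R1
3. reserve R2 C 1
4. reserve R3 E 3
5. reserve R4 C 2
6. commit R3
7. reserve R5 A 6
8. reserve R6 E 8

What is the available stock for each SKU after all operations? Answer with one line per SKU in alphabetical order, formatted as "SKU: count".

Step 1: reserve R1 D 6 -> on_hand[A=36 B=32 C=26 D=32 E=31] avail[A=36 B=32 C=26 D=26 E=31] open={R1}
Step 2: commit R1 -> on_hand[A=36 B=32 C=26 D=26 E=31] avail[A=36 B=32 C=26 D=26 E=31] open={}
Step 3: reserve R2 C 1 -> on_hand[A=36 B=32 C=26 D=26 E=31] avail[A=36 B=32 C=25 D=26 E=31] open={R2}
Step 4: reserve R3 E 3 -> on_hand[A=36 B=32 C=26 D=26 E=31] avail[A=36 B=32 C=25 D=26 E=28] open={R2,R3}
Step 5: reserve R4 C 2 -> on_hand[A=36 B=32 C=26 D=26 E=31] avail[A=36 B=32 C=23 D=26 E=28] open={R2,R3,R4}
Step 6: commit R3 -> on_hand[A=36 B=32 C=26 D=26 E=28] avail[A=36 B=32 C=23 D=26 E=28] open={R2,R4}
Step 7: reserve R5 A 6 -> on_hand[A=36 B=32 C=26 D=26 E=28] avail[A=30 B=32 C=23 D=26 E=28] open={R2,R4,R5}
Step 8: reserve R6 E 8 -> on_hand[A=36 B=32 C=26 D=26 E=28] avail[A=30 B=32 C=23 D=26 E=20] open={R2,R4,R5,R6}

Answer: A: 30
B: 32
C: 23
D: 26
E: 20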